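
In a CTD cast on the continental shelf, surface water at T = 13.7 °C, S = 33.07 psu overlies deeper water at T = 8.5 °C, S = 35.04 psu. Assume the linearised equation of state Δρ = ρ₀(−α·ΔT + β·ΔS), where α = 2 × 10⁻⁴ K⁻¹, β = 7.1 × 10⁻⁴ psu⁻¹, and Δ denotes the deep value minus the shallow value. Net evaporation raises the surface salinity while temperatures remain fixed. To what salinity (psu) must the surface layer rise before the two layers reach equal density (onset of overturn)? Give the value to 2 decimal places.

36.50 psu

Neutral buoyancy requires −α(T_deep − T_surf) + β(S_deep − S_surf′) = 0.
S_surf′ = S_deep − (α/β)·ΔT = 35.04 − (2 × 10⁻⁴/7.1 × 10⁻⁴)·(-5.2) = 36.5048 psu.
Increase required: 36.5048 − 33.07 = 3.4348 psu.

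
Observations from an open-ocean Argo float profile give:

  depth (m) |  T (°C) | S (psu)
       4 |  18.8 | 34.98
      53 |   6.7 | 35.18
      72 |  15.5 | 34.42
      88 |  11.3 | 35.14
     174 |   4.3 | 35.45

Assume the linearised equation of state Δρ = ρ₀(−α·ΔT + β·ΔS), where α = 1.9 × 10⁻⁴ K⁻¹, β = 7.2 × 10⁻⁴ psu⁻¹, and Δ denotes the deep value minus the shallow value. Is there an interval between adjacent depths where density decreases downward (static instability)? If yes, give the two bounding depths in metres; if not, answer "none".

53–72 m

Evaluate Δρ/ρ₀ = −αΔT + βΔS across each adjacent pair:
  4–53 m: −αΔT+βΔS = −(1.9 × 10⁻⁴)(-12.1)+(7.2 × 10⁻⁴)(+0.20) = 2.4 × 10⁻³ → stable
  53–72 m: −αΔT+βΔS = −(1.9 × 10⁻⁴)(+8.8)+(7.2 × 10⁻⁴)(-0.76) = -2.2 × 10⁻³ → UNSTABLE
  72–88 m: −αΔT+βΔS = −(1.9 × 10⁻⁴)(-4.2)+(7.2 × 10⁻⁴)(+0.72) = 1.3 × 10⁻³ → stable
  88–174 m: −αΔT+βΔS = −(1.9 × 10⁻⁴)(-7.0)+(7.2 × 10⁻⁴)(+0.31) = 1.6 × 10⁻³ → stable
The 53–72 m interval has Δρ < 0: lighter water underlies denser water.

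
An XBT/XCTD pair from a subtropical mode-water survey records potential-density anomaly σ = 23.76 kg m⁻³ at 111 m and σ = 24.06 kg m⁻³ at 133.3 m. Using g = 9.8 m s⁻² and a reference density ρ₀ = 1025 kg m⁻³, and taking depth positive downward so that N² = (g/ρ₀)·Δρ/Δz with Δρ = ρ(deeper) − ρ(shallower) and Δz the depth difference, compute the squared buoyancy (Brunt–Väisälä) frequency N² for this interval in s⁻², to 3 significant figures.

1.29 × 10⁻⁴ s⁻²

Δρ = 1024.06 − 1023.76 = 0.30 kg m⁻³ over Δz = 133.3 − 111 = 22.3 m.
N² = (9.8/1025) × (0.30/22.3) = 1.2862 × 10⁻⁴ s⁻² ≈ 1.29 × 10⁻⁴ s⁻².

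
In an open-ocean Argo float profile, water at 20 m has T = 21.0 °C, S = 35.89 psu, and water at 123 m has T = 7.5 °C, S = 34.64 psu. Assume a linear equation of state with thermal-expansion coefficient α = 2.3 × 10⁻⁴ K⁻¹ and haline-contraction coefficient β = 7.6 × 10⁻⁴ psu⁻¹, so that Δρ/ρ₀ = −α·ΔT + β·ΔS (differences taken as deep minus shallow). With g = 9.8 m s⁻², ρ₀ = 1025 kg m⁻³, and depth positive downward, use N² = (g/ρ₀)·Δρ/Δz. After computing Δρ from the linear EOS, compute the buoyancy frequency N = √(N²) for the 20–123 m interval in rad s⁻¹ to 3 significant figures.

ΔT = -13.5 K, ΔS = -1.25 psu (deep − shallow).
Δρ/ρ₀ = −αΔT + βΔS = 3.105 × 10⁻³ − 9.50 × 10⁻⁴ = 2.155 × 10⁻³, so Δρ ≈ 2.209 kg m⁻³.
N² = (g/ρ₀)·Δρ/Δz = g·(Δρ/ρ₀)/Δz = 9.8 × 2.155 × 10⁻³ / 103 = 2.0504 × 10⁻⁴ s⁻².
N = √(2.0504 × 10⁻⁴) = 0.014319 rad s⁻¹ ≈ 0.0143 rad s⁻¹.

0.0143 rad s⁻¹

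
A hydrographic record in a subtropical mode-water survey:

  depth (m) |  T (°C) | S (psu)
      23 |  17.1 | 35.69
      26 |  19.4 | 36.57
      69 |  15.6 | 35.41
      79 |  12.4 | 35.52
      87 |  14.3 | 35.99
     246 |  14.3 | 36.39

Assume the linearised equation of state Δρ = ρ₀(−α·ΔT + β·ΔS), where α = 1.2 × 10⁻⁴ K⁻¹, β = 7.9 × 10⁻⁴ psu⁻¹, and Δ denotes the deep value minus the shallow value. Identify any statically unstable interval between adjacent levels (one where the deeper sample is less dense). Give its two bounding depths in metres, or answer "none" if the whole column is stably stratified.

26–69 m

Evaluate Δρ/ρ₀ = −αΔT + βΔS across each adjacent pair:
  23–26 m: −αΔT+βΔS = −(1.2 × 10⁻⁴)(+2.3)+(7.9 × 10⁻⁴)(+0.88) = 4.2 × 10⁻⁴ → stable
  26–69 m: −αΔT+βΔS = −(1.2 × 10⁻⁴)(-3.8)+(7.9 × 10⁻⁴)(-1.16) = -4.6 × 10⁻⁴ → UNSTABLE
  69–79 m: −αΔT+βΔS = −(1.2 × 10⁻⁴)(-3.2)+(7.9 × 10⁻⁴)(+0.11) = 4.7 × 10⁻⁴ → stable
  79–87 m: −αΔT+βΔS = −(1.2 × 10⁻⁴)(+1.9)+(7.9 × 10⁻⁴)(+0.47) = 1.4 × 10⁻⁴ → stable
  87–246 m: −αΔT+βΔS = −(1.2 × 10⁻⁴)(+0.0)+(7.9 × 10⁻⁴)(+0.40) = 3.2 × 10⁻⁴ → stable
The 26–69 m interval has Δρ < 0: lighter water underlies denser water.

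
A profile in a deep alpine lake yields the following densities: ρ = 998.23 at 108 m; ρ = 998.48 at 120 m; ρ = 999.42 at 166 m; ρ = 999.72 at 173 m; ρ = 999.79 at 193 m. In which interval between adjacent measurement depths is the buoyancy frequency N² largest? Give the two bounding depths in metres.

Compute the density gradient over each adjacent pair:
  108–120 m: Δρ/Δz = 0.25/12 = 0.021 kg m⁻⁴
  120–166 m: Δρ/Δz = 0.94/46 = 0.020 kg m⁻⁴
  166–173 m: Δρ/Δz = 0.30/7 = 0.043 kg m⁻⁴
  173–193 m: Δρ/Δz = 0.07/20 = 3.5 × 10⁻³ kg m⁻⁴
The largest gradient is in the 166–173 m interval — the pycnocline.

166–173 m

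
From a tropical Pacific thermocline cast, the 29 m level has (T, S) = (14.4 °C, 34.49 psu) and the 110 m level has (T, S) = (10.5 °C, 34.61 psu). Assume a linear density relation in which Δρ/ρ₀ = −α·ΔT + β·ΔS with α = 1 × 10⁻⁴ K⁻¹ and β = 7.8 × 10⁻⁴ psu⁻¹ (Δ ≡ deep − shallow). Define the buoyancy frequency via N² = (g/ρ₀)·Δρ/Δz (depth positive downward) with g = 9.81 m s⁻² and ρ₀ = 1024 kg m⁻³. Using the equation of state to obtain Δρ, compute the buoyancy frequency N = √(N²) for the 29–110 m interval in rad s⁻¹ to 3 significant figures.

7.65 × 10⁻³ rad s⁻¹

ΔT = -3.9 K, ΔS = +0.12 psu (deep − shallow).
Δρ/ρ₀ = −αΔT + βΔS = 3.90 × 10⁻⁴ + 9.36 × 10⁻⁵ = 4.836 × 10⁻⁴, so Δρ ≈ 0.4952 kg m⁻³.
N² = (g/ρ₀)·Δρ/Δz = g·(Δρ/ρ₀)/Δz = 9.81 × 4.836 × 10⁻⁴ / 81 = 5.8569 × 10⁻⁵ s⁻².
N = √(5.8569 × 10⁻⁵) = 7.6530 × 10⁻³ rad s⁻¹ ≈ 7.65 × 10⁻³ rad s⁻¹.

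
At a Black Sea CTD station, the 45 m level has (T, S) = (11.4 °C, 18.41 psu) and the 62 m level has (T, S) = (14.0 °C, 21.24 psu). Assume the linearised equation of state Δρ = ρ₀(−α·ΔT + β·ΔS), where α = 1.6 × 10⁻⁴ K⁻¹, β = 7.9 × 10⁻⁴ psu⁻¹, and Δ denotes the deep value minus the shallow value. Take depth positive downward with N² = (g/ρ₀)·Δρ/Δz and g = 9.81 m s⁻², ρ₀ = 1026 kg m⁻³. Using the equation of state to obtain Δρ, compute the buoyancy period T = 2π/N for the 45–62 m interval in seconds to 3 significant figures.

194 s

ΔT = +2.6 K, ΔS = +2.83 psu (deep − shallow).
Δρ/ρ₀ = −αΔT + βΔS = -4.16 × 10⁻⁴ + 2.2357 × 10⁻³ = 1.8197 × 10⁻³, so Δρ ≈ 1.867 kg m⁻³.
N² = (g/ρ₀)·Δρ/Δz = g·(Δρ/ρ₀)/Δz = 9.81 × 1.8197 × 10⁻³ / 17 = 1.0501 × 10⁻³ s⁻².
N = √(1.0501 × 10⁻³) = 0.032405 rad s⁻¹ → T = 2π/N = 193.90 s ≈ 194 s.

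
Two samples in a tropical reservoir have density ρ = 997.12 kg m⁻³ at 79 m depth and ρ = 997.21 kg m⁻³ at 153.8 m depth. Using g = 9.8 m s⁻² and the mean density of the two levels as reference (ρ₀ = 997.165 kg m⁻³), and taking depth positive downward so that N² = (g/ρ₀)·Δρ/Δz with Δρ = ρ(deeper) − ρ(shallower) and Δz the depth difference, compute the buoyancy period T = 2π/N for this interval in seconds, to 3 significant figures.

Δρ = 997.21 − 997.12 = 0.09 kg m⁻³ over Δz = 153.8 − 79 = 74.8 m.
N² = (9.8/997.165) × (0.09/74.8) = 1.1825 × 10⁻⁵ s⁻².
N = √(1.1825 × 10⁻⁵) = 3.4387 × 10⁻³ rad s⁻¹, so T = 2π/N = 1.8272 × 10³ s ≈ 1.83 × 10³ s.
N² > 0, so the interval is statically stable.

1.83 × 10³ s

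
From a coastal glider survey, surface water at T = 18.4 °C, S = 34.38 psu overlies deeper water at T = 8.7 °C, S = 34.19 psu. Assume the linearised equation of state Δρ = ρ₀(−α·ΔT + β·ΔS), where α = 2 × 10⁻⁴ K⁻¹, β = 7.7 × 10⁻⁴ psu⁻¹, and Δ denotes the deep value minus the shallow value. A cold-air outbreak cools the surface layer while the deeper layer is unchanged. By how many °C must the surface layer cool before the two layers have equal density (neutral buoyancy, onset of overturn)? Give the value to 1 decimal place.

Neutral buoyancy requires Δρ = 0, i.e. −α(T_deep − T_surf′) + β(S_deep − S_surf) = 0.
T_surf′ = T_deep − (β/α)·ΔS = 8.7 − (7.7 × 10⁻⁴/2 × 10⁻⁴)·(-0.19) = 9.431 °C.
Cooling required: 18.4 − (9.431) = 8.969 °C.

9.0 °C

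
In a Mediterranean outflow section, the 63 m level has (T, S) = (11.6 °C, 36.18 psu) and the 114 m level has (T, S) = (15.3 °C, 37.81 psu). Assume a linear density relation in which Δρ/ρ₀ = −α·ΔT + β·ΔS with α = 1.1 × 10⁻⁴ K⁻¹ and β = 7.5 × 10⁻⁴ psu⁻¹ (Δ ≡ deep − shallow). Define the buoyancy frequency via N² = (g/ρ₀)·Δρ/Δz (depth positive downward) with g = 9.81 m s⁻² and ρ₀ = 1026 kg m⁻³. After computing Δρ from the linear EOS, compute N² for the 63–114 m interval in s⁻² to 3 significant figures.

ΔT = +3.7 K, ΔS = +1.63 psu (deep − shallow).
Δρ/ρ₀ = −αΔT + βΔS = -4.07 × 10⁻⁴ + 1.2225 × 10⁻³ = 8.155 × 10⁻⁴, so Δρ ≈ 0.8367 kg m⁻³.
N² = (g/ρ₀)·Δρ/Δz = g·(Δρ/ρ₀)/Δz = 9.81 × 8.155 × 10⁻⁴ / 51 = 1.5686 × 10⁻⁴ s⁻² ≈ 1.57 × 10⁻⁴ s⁻².

1.57 × 10⁻⁴ s⁻²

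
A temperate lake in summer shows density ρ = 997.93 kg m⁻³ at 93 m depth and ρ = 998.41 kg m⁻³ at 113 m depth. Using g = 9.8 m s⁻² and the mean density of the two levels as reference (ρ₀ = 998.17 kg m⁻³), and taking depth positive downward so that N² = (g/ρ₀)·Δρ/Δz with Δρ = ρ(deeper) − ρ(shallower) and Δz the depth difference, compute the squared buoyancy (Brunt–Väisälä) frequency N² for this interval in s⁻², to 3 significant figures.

2.36 × 10⁻⁴ s⁻²

Δρ = 998.41 − 997.93 = 0.48 kg m⁻³ over Δz = 113 − 93 = 20 m.
N² = (9.8/998.17) × (0.48/20) = 2.3563 × 10⁻⁴ s⁻² ≈ 2.36 × 10⁻⁴ s⁻².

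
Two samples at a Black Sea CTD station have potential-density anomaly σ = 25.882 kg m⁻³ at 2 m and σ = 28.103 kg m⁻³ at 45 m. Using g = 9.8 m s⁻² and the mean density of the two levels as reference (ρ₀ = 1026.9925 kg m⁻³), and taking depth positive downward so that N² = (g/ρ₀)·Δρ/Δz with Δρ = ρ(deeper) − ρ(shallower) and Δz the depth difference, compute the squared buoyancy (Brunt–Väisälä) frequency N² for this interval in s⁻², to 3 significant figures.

4.93 × 10⁻⁴ s⁻²

Δρ = 1028.103 − 1025.882 = 2.221 kg m⁻³ over Δz = 45 − 2 = 43 m.
N² = (9.8/1026.9925) × (2.221/43) = 4.9288 × 10⁻⁴ s⁻² ≈ 4.93 × 10⁻⁴ s⁻².
N² > 0, so the interval is statically stable.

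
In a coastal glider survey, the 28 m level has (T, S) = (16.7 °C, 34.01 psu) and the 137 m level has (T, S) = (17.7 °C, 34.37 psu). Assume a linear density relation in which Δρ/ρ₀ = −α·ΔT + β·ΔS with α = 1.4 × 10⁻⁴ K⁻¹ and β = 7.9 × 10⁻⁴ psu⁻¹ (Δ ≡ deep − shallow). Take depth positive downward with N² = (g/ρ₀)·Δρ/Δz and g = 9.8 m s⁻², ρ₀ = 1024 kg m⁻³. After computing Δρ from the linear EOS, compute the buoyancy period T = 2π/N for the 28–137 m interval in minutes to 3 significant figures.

29.1 min

ΔT = +1.0 K, ΔS = +0.36 psu (deep − shallow).
Δρ/ρ₀ = −αΔT + βΔS = -1.40 × 10⁻⁴ + 2.844 × 10⁻⁴ = 1.444 × 10⁻⁴, so Δρ ≈ 0.1479 kg m⁻³.
N² = (g/ρ₀)·Δρ/Δz = g·(Δρ/ρ₀)/Δz = 9.8 × 1.444 × 10⁻⁴ / 109 = 1.2983 × 10⁻⁵ s⁻².
N = √(1.2983 × 10⁻⁵) = 3.6032 × 10⁻³ rad s⁻¹ → T = 2π/N = 1.7438 × 10³ s = 29.063 min ≈ 29.1 min.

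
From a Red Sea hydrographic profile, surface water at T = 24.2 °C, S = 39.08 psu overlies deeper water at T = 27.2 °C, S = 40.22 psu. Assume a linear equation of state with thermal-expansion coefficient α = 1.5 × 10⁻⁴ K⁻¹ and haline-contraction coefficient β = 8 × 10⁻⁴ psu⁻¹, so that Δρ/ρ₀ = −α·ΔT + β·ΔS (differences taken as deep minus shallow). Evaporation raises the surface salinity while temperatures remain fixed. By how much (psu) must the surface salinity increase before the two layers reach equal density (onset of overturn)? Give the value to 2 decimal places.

0.58 psu

Neutral buoyancy requires −α(T_deep − T_surf) + β(S_deep − S_surf′) = 0.
S_surf′ = S_deep − (α/β)·ΔT = 40.22 − (1.5 × 10⁻⁴/8 × 10⁻⁴)·(+3.0) = 39.6575 psu.
Increase required: 39.6575 − 39.08 = 0.5775 psu.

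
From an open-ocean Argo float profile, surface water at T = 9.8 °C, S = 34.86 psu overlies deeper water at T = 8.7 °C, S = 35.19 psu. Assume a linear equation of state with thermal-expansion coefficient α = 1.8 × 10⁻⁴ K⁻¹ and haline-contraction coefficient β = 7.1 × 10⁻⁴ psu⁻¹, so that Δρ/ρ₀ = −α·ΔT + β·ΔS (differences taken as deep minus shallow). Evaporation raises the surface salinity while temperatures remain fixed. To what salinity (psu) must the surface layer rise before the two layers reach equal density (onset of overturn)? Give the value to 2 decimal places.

Neutral buoyancy requires −α(T_deep − T_surf) + β(S_deep − S_surf′) = 0.
S_surf′ = S_deep − (α/β)·ΔT = 35.19 − (1.8 × 10⁻⁴/7.1 × 10⁻⁴)·(-1.1) = 35.4689 psu.
Increase required: 35.4689 − 34.86 = 0.6089 psu.

35.47 psu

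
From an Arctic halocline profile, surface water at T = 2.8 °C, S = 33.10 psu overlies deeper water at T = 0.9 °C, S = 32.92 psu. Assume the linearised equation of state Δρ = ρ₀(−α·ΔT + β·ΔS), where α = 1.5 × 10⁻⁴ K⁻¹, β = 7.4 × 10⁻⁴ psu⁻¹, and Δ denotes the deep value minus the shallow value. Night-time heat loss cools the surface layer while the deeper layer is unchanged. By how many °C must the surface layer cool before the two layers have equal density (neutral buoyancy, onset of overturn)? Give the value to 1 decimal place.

Neutral buoyancy requires Δρ = 0, i.e. −α(T_deep − T_surf′) + β(S_deep − S_surf) = 0.
T_surf′ = T_deep − (β/α)·ΔS = 0.9 − (7.4 × 10⁻⁴/1.5 × 10⁻⁴)·(-0.18) = 1.788 °C.
Cooling required: 2.8 − (1.788) = 1.012 °C.

1.0 °C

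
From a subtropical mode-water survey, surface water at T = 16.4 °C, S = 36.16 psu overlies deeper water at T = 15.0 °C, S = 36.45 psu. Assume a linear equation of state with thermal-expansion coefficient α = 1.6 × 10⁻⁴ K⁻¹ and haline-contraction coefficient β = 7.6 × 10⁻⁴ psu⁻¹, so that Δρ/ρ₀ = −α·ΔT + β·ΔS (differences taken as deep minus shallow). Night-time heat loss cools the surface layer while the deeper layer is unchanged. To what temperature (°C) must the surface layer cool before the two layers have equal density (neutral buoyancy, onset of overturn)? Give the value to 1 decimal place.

Neutral buoyancy requires Δρ = 0, i.e. −α(T_deep − T_surf′) + β(S_deep − S_surf) = 0.
T_surf′ = T_deep − (β/α)·ΔS = 15.0 − (7.6 × 10⁻⁴/1.6 × 10⁻⁴)·(+0.29) = 13.623 °C.
Cooling required: 16.4 − (13.623) = 2.777 °C.

13.6 °C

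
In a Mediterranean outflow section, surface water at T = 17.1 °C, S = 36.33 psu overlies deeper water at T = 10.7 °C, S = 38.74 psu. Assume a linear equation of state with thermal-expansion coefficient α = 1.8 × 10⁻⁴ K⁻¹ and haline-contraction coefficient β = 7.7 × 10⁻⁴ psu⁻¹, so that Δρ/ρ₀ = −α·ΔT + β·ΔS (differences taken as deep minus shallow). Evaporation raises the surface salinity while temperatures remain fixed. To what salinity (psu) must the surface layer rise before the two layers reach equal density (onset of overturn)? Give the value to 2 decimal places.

Neutral buoyancy requires −α(T_deep − T_surf) + β(S_deep − S_surf′) = 0.
S_surf′ = S_deep − (α/β)·ΔT = 38.74 − (1.8 × 10⁻⁴/7.7 × 10⁻⁴)·(-6.4) = 40.2361 psu.
Increase required: 40.2361 − 36.33 = 3.9061 psu.

40.24 psu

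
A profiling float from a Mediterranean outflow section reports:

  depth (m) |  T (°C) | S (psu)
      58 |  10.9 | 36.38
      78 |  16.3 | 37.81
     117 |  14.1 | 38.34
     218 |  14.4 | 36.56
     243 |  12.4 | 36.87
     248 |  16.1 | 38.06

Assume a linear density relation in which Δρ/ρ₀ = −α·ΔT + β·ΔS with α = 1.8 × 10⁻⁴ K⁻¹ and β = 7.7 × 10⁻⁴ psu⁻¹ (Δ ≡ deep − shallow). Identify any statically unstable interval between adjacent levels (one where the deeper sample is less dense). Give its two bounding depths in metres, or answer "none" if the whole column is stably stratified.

117–218 m

Evaluate Δρ/ρ₀ = −αΔT + βΔS across each adjacent pair:
  58–78 m: −αΔT+βΔS = −(1.8 × 10⁻⁴)(+5.4)+(7.7 × 10⁻⁴)(+1.43) = 1.3 × 10⁻⁴ → stable
  78–117 m: −αΔT+βΔS = −(1.8 × 10⁻⁴)(-2.2)+(7.7 × 10⁻⁴)(+0.53) = 8.0 × 10⁻⁴ → stable
  117–218 m: −αΔT+βΔS = −(1.8 × 10⁻⁴)(+0.3)+(7.7 × 10⁻⁴)(-1.78) = -1.4 × 10⁻³ → UNSTABLE
  218–243 m: −αΔT+βΔS = −(1.8 × 10⁻⁴)(-2.0)+(7.7 × 10⁻⁴)(+0.31) = 6.0 × 10⁻⁴ → stable
  243–248 m: −αΔT+βΔS = −(1.8 × 10⁻⁴)(+3.7)+(7.7 × 10⁻⁴)(+1.19) = 2.5 × 10⁻⁴ → stable
The 117–218 m interval has Δρ < 0: lighter water underlies denser water.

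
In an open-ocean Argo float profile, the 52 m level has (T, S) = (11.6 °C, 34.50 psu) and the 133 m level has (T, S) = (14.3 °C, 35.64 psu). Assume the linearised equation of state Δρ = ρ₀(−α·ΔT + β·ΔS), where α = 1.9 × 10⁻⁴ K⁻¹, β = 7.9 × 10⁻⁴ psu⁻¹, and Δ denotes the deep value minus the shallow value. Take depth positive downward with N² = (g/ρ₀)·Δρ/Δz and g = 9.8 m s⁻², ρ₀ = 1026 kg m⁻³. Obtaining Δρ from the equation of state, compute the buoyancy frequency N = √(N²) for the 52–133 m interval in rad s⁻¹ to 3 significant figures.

ΔT = +2.7 K, ΔS = +1.14 psu (deep − shallow).
Δρ/ρ₀ = −αΔT + βΔS = -5.13 × 10⁻⁴ + 9.006 × 10⁻⁴ = 3.876 × 10⁻⁴, so Δρ ≈ 0.3977 kg m⁻³.
N² = (g/ρ₀)·Δρ/Δz = g·(Δρ/ρ₀)/Δz = 9.8 × 3.876 × 10⁻⁴ / 81 = 4.6895 × 10⁻⁵ s⁻².
N = √(4.6895 × 10⁻⁵) = 6.8480 × 10⁻³ rad s⁻¹ ≈ 6.85 × 10⁻³ rad s⁻¹.

6.85 × 10⁻³ rad s⁻¹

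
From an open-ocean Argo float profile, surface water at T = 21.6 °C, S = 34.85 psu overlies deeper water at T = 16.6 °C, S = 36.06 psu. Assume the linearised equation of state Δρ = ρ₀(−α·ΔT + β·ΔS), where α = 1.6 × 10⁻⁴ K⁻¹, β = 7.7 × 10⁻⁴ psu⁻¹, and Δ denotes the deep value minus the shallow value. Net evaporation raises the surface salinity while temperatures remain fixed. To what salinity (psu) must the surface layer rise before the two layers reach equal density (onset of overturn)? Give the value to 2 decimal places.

Neutral buoyancy requires −α(T_deep − T_surf) + β(S_deep − S_surf′) = 0.
S_surf′ = S_deep − (α/β)·ΔT = 36.06 − (1.6 × 10⁻⁴/7.7 × 10⁻⁴)·(-5.0) = 37.0990 psu.
Increase required: 37.0990 − 34.85 = 2.2490 psu.

37.10 psu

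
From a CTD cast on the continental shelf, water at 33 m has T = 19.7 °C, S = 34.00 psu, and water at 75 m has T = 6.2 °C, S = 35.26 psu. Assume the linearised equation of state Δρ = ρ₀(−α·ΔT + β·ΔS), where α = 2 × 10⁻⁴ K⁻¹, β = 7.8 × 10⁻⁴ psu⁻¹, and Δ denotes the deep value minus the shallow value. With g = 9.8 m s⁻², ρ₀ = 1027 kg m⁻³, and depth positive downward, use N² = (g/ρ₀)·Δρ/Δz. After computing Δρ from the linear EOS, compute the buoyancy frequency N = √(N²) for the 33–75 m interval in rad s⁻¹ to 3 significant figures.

ΔT = -13.5 K, ΔS = +1.26 psu (deep − shallow).
Δρ/ρ₀ = −αΔT + βΔS = 2.70 × 10⁻³ + 9.828 × 10⁻⁴ = 3.6828 × 10⁻³, so Δρ ≈ 3.782 kg m⁻³.
N² = (g/ρ₀)·Δρ/Δz = g·(Δρ/ρ₀)/Δz = 9.8 × 3.6828 × 10⁻³ / 42 = 8.5932 × 10⁻⁴ s⁻².
N = √(8.5932 × 10⁻⁴) = 0.029314 rad s⁻¹ ≈ 0.0293 rad s⁻¹.

0.0293 rad s⁻¹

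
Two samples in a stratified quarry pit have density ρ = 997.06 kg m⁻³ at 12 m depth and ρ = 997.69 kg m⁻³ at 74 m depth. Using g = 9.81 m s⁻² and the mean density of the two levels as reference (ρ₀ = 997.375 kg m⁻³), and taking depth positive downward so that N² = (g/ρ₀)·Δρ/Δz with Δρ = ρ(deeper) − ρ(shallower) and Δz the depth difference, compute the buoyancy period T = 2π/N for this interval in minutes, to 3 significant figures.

10.5 min

Δρ = 997.69 − 997.06 = 0.63 kg m⁻³ over Δz = 74 − 12 = 62 m.
N² = (9.81/997.375) × (0.63/62) = 9.9945 × 10⁻⁵ s⁻².
N = √(9.9945 × 10⁻⁵) = 9.9972 × 10⁻³ rad s⁻¹, so T = 2π/N = 628.49 s = 10.475 min ≈ 10.5 min.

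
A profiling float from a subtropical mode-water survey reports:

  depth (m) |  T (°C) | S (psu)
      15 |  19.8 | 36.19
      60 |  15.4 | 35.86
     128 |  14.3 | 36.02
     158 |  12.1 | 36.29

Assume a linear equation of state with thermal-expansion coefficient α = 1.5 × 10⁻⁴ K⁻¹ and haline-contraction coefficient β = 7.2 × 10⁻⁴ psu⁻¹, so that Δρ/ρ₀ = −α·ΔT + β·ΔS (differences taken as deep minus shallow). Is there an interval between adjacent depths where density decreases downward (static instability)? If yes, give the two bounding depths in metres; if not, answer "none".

Evaluate Δρ/ρ₀ = −αΔT + βΔS across each adjacent pair:
  15–60 m: −αΔT+βΔS = −(1.5 × 10⁻⁴)(-4.4)+(7.2 × 10⁻⁴)(-0.33) = 4.2 × 10⁻⁴ → stable
  60–128 m: −αΔT+βΔS = −(1.5 × 10⁻⁴)(-1.1)+(7.2 × 10⁻⁴)(+0.16) = 2.8 × 10⁻⁴ → stable
  128–158 m: −αΔT+βΔS = −(1.5 × 10⁻⁴)(-2.2)+(7.2 × 10⁻⁴)(+0.27) = 5.2 × 10⁻⁴ → stable
Every interval has Δρ > 0: the column is stably stratified throughout.

none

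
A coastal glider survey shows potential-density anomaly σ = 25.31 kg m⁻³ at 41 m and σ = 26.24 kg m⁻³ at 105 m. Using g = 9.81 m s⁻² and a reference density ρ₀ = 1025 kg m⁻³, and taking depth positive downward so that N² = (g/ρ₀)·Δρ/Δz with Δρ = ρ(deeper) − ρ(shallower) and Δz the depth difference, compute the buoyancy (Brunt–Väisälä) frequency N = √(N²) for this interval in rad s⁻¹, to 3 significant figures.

Δρ = 1026.24 − 1025.31 = 0.93 kg m⁻³ over Δz = 105 − 41 = 64 m.
N² = (9.81/1025) × (0.93/64) = 1.3907 × 10⁻⁴ s⁻².
N = √(1.3907 × 10⁻⁴) = 0.011793 rad s⁻¹ ≈ 0.0118 rad s⁻¹.
N² > 0, so the interval is statically stable.

0.0118 rad s⁻¹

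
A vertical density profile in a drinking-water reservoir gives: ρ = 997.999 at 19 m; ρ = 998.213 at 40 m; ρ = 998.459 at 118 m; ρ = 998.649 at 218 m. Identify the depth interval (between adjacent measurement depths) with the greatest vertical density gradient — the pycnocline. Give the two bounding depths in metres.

19–40 m

Compute the density gradient over each adjacent pair:
  19–40 m: Δρ/Δz = 0.214/21 = 0.010 kg m⁻⁴
  40–118 m: Δρ/Δz = 0.246/78 = 3.2 × 10⁻³ kg m⁻⁴
  118–218 m: Δρ/Δz = 0.190/100 = 1.9 × 10⁻³ kg m⁻⁴
The largest gradient is in the 19–40 m interval — the pycnocline.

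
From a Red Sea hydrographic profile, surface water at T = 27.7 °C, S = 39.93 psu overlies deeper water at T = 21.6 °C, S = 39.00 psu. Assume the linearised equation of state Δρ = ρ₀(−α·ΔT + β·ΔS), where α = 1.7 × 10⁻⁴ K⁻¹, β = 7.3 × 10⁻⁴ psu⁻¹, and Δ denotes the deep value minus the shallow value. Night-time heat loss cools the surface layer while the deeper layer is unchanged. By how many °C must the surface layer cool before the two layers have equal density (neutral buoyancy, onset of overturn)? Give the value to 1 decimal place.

Neutral buoyancy requires Δρ = 0, i.e. −α(T_deep − T_surf′) + β(S_deep − S_surf) = 0.
T_surf′ = T_deep − (β/α)·ΔS = 21.6 − (7.3 × 10⁻⁴/1.7 × 10⁻⁴)·(-0.93) = 25.594 °C.
Cooling required: 27.7 − (25.594) = 2.106 °C.

2.1 °C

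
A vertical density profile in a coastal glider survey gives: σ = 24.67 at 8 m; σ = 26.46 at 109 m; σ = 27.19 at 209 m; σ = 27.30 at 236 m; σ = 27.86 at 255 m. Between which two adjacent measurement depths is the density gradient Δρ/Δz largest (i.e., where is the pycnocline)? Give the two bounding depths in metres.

236–255 m

Compute the density gradient over each adjacent pair:
  8–109 m: Δρ/Δz = 1.79/101 = 0.018 kg m⁻⁴
  109–209 m: Δρ/Δz = 0.73/100 = 7.3 × 10⁻³ kg m⁻⁴
  209–236 m: Δρ/Δz = 0.11/27 = 4.1 × 10⁻³ kg m⁻⁴
  236–255 m: Δρ/Δz = 0.56/19 = 0.029 kg m⁻⁴
The largest gradient is in the 236–255 m interval — the pycnocline.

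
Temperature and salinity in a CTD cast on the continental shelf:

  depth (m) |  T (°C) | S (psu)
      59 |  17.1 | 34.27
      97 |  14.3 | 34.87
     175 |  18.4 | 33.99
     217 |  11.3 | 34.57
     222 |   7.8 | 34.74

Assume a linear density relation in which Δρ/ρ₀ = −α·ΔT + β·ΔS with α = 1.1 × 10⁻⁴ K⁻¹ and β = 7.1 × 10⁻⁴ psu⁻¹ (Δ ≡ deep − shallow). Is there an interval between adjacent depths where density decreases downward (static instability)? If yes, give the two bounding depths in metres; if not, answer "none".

97–175 m

Evaluate Δρ/ρ₀ = −αΔT + βΔS across each adjacent pair:
  59–97 m: −αΔT+βΔS = −(1.1 × 10⁻⁴)(-2.8)+(7.1 × 10⁻⁴)(+0.60) = 7.3 × 10⁻⁴ → stable
  97–175 m: −αΔT+βΔS = −(1.1 × 10⁻⁴)(+4.1)+(7.1 × 10⁻⁴)(-0.88) = -1.1 × 10⁻³ → UNSTABLE
  175–217 m: −αΔT+βΔS = −(1.1 × 10⁻⁴)(-7.1)+(7.1 × 10⁻⁴)(+0.58) = 1.2 × 10⁻³ → stable
  217–222 m: −αΔT+βΔS = −(1.1 × 10⁻⁴)(-3.5)+(7.1 × 10⁻⁴)(+0.17) = 5.1 × 10⁻⁴ → stable
The 97–175 m interval has Δρ < 0: lighter water underlies denser water.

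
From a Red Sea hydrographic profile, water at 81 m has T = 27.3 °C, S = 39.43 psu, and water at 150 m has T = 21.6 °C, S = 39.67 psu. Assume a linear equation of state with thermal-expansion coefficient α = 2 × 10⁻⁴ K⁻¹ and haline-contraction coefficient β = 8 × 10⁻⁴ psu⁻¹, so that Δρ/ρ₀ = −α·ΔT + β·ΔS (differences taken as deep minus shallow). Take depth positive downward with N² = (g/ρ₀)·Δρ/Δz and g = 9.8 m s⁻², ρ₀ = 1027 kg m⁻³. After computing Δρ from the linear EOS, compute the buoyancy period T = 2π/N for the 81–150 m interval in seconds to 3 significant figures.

457 s

ΔT = -5.7 K, ΔS = +0.24 psu (deep − shallow).
Δρ/ρ₀ = −αΔT + βΔS = 1.14 × 10⁻³ + 1.92 × 10⁻⁴ = 1.332 × 10⁻³, so Δρ ≈ 1.368 kg m⁻³.
N² = (g/ρ₀)·Δρ/Δz = g·(Δρ/ρ₀)/Δz = 9.8 × 1.332 × 10⁻³ / 69 = 1.8918 × 10⁻⁴ s⁻².
N = √(1.8918 × 10⁻⁴) = 0.013754 rad s⁻¹ → T = 2π/N = 456.83 s ≈ 457 s.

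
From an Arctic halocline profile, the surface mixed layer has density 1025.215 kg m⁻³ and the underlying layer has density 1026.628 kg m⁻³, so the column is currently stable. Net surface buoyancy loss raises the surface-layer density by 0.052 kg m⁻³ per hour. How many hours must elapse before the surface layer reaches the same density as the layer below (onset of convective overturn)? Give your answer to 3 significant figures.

Density deficit of the surface layer: 1026.628 − 1025.215 = 1.413 kg m⁻³.
Required change = 1.413 / 0.052 = 27.2 hours.

27.2 hours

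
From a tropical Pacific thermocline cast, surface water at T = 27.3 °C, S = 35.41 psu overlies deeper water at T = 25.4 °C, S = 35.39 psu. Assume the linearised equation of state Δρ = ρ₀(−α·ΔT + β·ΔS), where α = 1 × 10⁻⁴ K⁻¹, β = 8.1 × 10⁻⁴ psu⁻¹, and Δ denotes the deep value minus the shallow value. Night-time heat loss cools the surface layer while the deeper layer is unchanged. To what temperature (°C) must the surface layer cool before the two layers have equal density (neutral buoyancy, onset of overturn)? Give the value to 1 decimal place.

Neutral buoyancy requires Δρ = 0, i.e. −α(T_deep − T_surf′) + β(S_deep − S_surf) = 0.
T_surf′ = T_deep − (β/α)·ΔS = 25.4 − (8.1 × 10⁻⁴/1 × 10⁻⁴)·(-0.02) = 25.562 °C.
Cooling required: 27.3 − (25.562) = 1.738 °C.

25.6 °C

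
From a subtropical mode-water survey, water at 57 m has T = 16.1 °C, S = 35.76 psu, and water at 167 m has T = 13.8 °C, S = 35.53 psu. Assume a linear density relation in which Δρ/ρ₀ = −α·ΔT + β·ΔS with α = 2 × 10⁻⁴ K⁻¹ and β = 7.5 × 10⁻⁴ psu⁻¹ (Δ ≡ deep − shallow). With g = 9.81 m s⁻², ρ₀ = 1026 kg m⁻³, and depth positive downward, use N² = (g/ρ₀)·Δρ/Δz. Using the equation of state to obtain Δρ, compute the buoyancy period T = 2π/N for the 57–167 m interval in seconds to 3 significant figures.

1.24 × 10³ s

ΔT = -2.3 K, ΔS = -0.23 psu (deep − shallow).
Δρ/ρ₀ = −αΔT + βΔS = 4.60 × 10⁻⁴ − 1.725 × 10⁻⁴ = 2.875 × 10⁻⁴, so Δρ ≈ 0.2950 kg m⁻³.
N² = (g/ρ₀)·Δρ/Δz = g·(Δρ/ρ₀)/Δz = 9.81 × 2.875 × 10⁻⁴ / 110 = 2.5640 × 10⁻⁵ s⁻².
N = √(2.5640 × 10⁻⁵) = 5.0636 × 10⁻³ rad s⁻¹ → T = 2π/N = 1.2409 × 10³ s ≈ 1.24 × 10³ s.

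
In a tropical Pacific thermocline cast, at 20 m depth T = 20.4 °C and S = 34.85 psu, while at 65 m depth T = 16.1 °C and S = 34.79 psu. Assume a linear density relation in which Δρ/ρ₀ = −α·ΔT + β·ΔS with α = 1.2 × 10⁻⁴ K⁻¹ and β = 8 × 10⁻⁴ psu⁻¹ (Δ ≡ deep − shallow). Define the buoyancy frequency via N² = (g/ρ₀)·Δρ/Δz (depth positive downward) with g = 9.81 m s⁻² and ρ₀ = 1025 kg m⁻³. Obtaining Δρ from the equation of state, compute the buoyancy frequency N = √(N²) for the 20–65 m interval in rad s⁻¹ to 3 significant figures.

ΔT = -4.3 K, ΔS = -0.06 psu (deep − shallow).
Δρ/ρ₀ = −αΔT + βΔS = 5.16 × 10⁻⁴ − 4.80 × 10⁻⁵ = 4.68 × 10⁻⁴, so Δρ ≈ 0.4797 kg m⁻³.
N² = (g/ρ₀)·Δρ/Δz = g·(Δρ/ρ₀)/Δz = 9.81 × 4.68 × 10⁻⁴ / 45 = 1.0202 × 10⁻⁴ s⁻².
N = √(1.0202 × 10⁻⁴) = 0.010100 rad s⁻¹ ≈ 0.0101 rad s⁻¹.

0.0101 rad s⁻¹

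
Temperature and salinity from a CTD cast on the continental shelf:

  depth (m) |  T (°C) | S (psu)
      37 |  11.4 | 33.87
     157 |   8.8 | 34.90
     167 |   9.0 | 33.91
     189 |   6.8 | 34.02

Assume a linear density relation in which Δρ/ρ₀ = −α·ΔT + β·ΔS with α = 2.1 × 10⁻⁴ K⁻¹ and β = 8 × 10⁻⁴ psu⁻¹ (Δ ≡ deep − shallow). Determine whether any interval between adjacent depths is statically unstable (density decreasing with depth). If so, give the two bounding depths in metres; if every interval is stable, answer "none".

Evaluate Δρ/ρ₀ = −αΔT + βΔS across each adjacent pair:
  37–157 m: −αΔT+βΔS = −(2.1 × 10⁻⁴)(-2.6)+(8 × 10⁻⁴)(+1.03) = 1.4 × 10⁻³ → stable
  157–167 m: −αΔT+βΔS = −(2.1 × 10⁻⁴)(+0.2)+(8 × 10⁻⁴)(-0.99) = -8.3 × 10⁻⁴ → UNSTABLE
  167–189 m: −αΔT+βΔS = −(2.1 × 10⁻⁴)(-2.2)+(8 × 10⁻⁴)(+0.11) = 5.5 × 10⁻⁴ → stable
The 157–167 m interval has Δρ < 0: lighter water underlies denser water.

157–167 m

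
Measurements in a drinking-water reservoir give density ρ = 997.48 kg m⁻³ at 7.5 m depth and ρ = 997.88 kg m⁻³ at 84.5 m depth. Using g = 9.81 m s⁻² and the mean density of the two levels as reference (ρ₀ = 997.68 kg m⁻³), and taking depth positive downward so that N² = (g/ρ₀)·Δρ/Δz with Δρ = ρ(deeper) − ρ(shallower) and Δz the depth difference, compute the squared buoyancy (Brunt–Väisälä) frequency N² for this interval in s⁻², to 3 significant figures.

Δρ = 997.88 − 997.48 = 0.40 kg m⁻³ over Δz = 84.5 − 7.5 = 77 m.
N² = (9.81/997.68) × (0.40/77) = 5.1080 × 10⁻⁵ s⁻² ≈ 5.11 × 10⁻⁵ s⁻².
Since Δρ > 0 the layer is stably stratified.

5.11 × 10⁻⁵ s⁻²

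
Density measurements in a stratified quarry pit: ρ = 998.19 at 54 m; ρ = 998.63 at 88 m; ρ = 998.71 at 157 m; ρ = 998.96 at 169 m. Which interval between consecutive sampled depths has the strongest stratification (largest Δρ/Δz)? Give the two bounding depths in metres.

157–169 m

Compute the density gradient over each adjacent pair:
  54–88 m: Δρ/Δz = 0.44/34 = 0.013 kg m⁻⁴
  88–157 m: Δρ/Δz = 0.08/69 = 1.2 × 10⁻³ kg m⁻⁴
  157–169 m: Δρ/Δz = 0.25/12 = 0.021 kg m⁻⁴
The largest gradient is in the 157–169 m interval — the pycnocline.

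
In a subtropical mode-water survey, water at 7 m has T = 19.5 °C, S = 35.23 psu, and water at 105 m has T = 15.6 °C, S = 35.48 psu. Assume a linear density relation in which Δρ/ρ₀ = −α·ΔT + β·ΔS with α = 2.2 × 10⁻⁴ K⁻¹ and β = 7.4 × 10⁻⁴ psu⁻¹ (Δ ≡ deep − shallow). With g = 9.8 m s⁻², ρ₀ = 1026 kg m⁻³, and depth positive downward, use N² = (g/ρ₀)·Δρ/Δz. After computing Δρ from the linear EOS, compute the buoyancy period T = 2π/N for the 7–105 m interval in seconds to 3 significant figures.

615 s

ΔT = -3.9 K, ΔS = +0.25 psu (deep − shallow).
Δρ/ρ₀ = −αΔT + βΔS = 8.58 × 10⁻⁴ + 1.85 × 10⁻⁴ = 1.043 × 10⁻³, so Δρ ≈ 1.070 kg m⁻³.
N² = (g/ρ₀)·Δρ/Δz = g·(Δρ/ρ₀)/Δz = 9.8 × 1.043 × 10⁻³ / 98 = 1.0430 × 10⁻⁴ s⁻².
N = √(1.0430 × 10⁻⁴) = 0.010213 rad s⁻¹ → T = 2π/N = 615.21 s ≈ 615 s.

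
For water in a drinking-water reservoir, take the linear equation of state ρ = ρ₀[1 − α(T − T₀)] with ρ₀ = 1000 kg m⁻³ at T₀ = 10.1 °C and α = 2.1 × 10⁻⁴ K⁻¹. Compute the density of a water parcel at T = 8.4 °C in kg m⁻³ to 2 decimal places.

1000.36 kg m⁻³

T − T₀ = -1.7 K.
Bracket = 1 − α·(-1.7) = 1 + (3.57 × 10⁻⁴) = 1.0003570.
ρ = 1000 × 1.0003570 = 1000.36 kg m⁻³.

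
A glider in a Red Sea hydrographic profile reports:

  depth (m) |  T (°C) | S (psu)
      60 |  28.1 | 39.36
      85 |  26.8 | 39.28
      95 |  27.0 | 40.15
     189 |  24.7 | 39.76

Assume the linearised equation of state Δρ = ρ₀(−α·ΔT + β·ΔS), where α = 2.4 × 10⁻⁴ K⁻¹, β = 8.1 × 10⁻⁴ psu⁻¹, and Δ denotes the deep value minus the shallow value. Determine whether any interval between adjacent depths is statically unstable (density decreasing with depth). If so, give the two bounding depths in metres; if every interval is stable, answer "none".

none

Evaluate Δρ/ρ₀ = −αΔT + βΔS across each adjacent pair:
  60–85 m: −αΔT+βΔS = −(2.4 × 10⁻⁴)(-1.3)+(8.1 × 10⁻⁴)(-0.08) = 2.5 × 10⁻⁴ → stable
  85–95 m: −αΔT+βΔS = −(2.4 × 10⁻⁴)(+0.2)+(8.1 × 10⁻⁴)(+0.87) = 6.6 × 10⁻⁴ → stable
  95–189 m: −αΔT+βΔS = −(2.4 × 10⁻⁴)(-2.3)+(8.1 × 10⁻⁴)(-0.39) = 2.4 × 10⁻⁴ → stable
Every interval has Δρ > 0: the column is stably stratified throughout.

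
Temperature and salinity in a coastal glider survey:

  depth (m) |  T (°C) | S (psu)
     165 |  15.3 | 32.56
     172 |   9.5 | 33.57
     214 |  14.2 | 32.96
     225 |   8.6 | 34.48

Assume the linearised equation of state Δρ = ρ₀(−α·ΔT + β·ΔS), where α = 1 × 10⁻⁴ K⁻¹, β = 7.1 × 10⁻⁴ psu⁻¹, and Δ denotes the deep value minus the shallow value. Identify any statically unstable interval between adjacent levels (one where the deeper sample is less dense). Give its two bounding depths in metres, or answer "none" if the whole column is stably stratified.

172–214 m

Evaluate Δρ/ρ₀ = −αΔT + βΔS across each adjacent pair:
  165–172 m: −αΔT+βΔS = −(1 × 10⁻⁴)(-5.8)+(7.1 × 10⁻⁴)(+1.01) = 1.3 × 10⁻³ → stable
  172–214 m: −αΔT+βΔS = −(1 × 10⁻⁴)(+4.7)+(7.1 × 10⁻⁴)(-0.61) = -9.0 × 10⁻⁴ → UNSTABLE
  214–225 m: −αΔT+βΔS = −(1 × 10⁻⁴)(-5.6)+(7.1 × 10⁻⁴)(+1.52) = 1.6 × 10⁻³ → stable
The 172–214 m interval has Δρ < 0: lighter water underlies denser water.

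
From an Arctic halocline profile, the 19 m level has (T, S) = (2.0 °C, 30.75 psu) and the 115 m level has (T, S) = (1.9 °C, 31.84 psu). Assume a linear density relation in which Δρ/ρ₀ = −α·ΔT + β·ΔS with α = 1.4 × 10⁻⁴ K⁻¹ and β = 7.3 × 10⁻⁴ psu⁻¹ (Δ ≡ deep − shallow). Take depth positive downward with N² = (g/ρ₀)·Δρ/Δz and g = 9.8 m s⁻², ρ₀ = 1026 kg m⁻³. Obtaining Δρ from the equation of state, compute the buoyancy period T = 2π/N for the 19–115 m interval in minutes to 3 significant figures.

11.5 min

ΔT = -0.1 K, ΔS = +1.09 psu (deep − shallow).
Δρ/ρ₀ = −αΔT + βΔS = 1.40 × 10⁻⁵ + 7.957 × 10⁻⁴ = 8.097 × 10⁻⁴, so Δρ ≈ 0.8308 kg m⁻³.
N² = (g/ρ₀)·Δρ/Δz = g·(Δρ/ρ₀)/Δz = 9.8 × 8.097 × 10⁻⁴ / 96 = 8.2657 × 10⁻⁵ s⁻².
N = √(8.2657 × 10⁻⁵) = 9.0916 × 10⁻³ rad s⁻¹ → T = 2π/N = 691.10 s = 11.518 min ≈ 11.5 min.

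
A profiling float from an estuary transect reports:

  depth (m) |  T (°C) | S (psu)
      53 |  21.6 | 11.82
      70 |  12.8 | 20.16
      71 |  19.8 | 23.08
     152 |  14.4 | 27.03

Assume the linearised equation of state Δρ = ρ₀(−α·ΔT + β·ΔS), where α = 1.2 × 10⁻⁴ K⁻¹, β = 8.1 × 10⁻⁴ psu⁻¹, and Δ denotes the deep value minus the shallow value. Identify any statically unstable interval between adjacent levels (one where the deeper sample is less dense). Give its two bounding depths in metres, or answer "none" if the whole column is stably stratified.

none

Evaluate Δρ/ρ₀ = −αΔT + βΔS across each adjacent pair:
  53–70 m: −αΔT+βΔS = −(1.2 × 10⁻⁴)(-8.8)+(8.1 × 10⁻⁴)(+8.34) = 7.8 × 10⁻³ → stable
  70–71 m: −αΔT+βΔS = −(1.2 × 10⁻⁴)(+7.0)+(8.1 × 10⁻⁴)(+2.92) = 1.5 × 10⁻³ → stable
  71–152 m: −αΔT+βΔS = −(1.2 × 10⁻⁴)(-5.4)+(8.1 × 10⁻⁴)(+3.95) = 3.8 × 10⁻³ → stable
Every interval has Δρ > 0: the column is stably stratified throughout.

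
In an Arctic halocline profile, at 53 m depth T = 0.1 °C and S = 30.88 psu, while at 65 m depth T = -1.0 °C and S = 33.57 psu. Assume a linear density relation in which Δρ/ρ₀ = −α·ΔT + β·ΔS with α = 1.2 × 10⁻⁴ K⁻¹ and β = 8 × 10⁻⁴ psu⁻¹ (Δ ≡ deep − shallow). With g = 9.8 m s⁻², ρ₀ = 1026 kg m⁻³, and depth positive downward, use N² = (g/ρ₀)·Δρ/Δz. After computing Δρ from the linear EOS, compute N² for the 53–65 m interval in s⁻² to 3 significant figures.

1.87 × 10⁻³ s⁻²

ΔT = -1.1 K, ΔS = +2.69 psu (deep − shallow).
Δρ/ρ₀ = −αΔT + βΔS = 1.32 × 10⁻⁴ + 2.152 × 10⁻³ = 2.284 × 10⁻³, so Δρ ≈ 2.343 kg m⁻³.
N² = (g/ρ₀)·Δρ/Δz = g·(Δρ/ρ₀)/Δz = 9.8 × 2.284 × 10⁻³ / 12 = 1.8653 × 10⁻³ s⁻² ≈ 1.87 × 10⁻³ s⁻².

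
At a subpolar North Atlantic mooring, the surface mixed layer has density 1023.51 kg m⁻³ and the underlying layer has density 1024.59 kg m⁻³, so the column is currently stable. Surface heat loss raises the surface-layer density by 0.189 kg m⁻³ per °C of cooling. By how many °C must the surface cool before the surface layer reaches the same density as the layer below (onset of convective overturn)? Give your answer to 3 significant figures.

5.71 °C

Density deficit of the surface layer: 1024.59 − 1023.51 = 1.08 kg m⁻³.
Required change = 1.08 / 0.189 = 5.71 °C.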